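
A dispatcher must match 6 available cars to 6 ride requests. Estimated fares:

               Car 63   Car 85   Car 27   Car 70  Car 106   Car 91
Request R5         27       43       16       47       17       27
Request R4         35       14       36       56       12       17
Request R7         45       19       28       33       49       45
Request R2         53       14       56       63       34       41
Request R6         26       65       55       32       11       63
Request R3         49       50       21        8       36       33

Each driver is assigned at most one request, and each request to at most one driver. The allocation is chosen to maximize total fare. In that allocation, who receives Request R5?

This is a one-to-one assignment (maximum-weight bipartite matching).
Optimal: Car 63→Request R3 ($49), Car 85→Request R5 ($43), Car 27→Request R2 ($56), Car 70→Request R4 ($56), Car 106→Request R7 ($49), Car 91→Request R6 ($63) — total 49+43+56+56+49+63 = $316.
Max-entry greedy (repeatedly take the single best remaining cell) gives $289, worse by 27.
Next-best assignment: Car 63→Request R3, Car 85→Request R5, Car 27→Request R4, Car 70→Request R2, Car 106→Request R7, Car 91→Request R6 = $303.
Car 85's own top request is Request R6 ($65), but forcing Car 85→Request R6 and reassigning the rest optimally gives only $302 — worse by 14.

Car 85 receives Request R5.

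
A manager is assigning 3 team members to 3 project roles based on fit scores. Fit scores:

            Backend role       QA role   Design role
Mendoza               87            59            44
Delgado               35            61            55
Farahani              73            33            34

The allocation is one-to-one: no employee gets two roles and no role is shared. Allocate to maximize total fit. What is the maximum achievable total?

Maximum total: 187 pts

This is the linear assignment problem.
Optimal: Mendoza→QA role (59 pts), Delgado→Design role (55 pts), Farahani→Backend role (73 pts) — total 59+55+73 = 187 pts.
Row-greedy (each employee in turn takes its best remaining role) gives 182 pts, worse by 5.
Next-best assignment: Mendoza→Backend role, Delgado→QA role, Farahani→Design role = 182 pts.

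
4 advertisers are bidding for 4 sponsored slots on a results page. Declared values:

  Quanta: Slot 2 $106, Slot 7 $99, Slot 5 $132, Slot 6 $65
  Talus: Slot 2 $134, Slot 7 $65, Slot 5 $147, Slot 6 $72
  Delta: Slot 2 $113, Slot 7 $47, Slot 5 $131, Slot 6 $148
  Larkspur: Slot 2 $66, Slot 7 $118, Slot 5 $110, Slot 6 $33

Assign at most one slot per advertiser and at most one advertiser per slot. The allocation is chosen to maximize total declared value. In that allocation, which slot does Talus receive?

Treat this as an assignment problem: match each advertiser to one slot.
Optimal: Quanta→Slot 5 ($132), Talus→Slot 2 ($134), Delta→Slot 6 ($148), Larkspur→Slot 7 ($118) — total 132+134+148+118 = $532.
Max-entry greedy (repeatedly take the single best remaining cell) gives $519, worse by 13.
Next-best assignment: Quanta→Slot 2, Talus→Slot 5, Delta→Slot 6, Larkspur→Slot 7 = $519.
Every other assignment is strictly worse.
Talus's own top slot is Slot 5 ($147), but forcing Talus→Slot 5 and reassigning the rest optimally gives only $519 — worse by 13.

Talus receives Slot 2.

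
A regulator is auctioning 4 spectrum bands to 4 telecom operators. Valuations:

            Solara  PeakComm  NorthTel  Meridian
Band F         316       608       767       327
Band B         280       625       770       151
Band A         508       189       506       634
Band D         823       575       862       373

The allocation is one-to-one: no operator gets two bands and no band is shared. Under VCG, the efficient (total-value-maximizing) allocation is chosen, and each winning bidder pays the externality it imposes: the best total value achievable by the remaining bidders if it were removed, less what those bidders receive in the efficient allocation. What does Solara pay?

Solara pays $95M.

Efficient allocation: Solara→Band D ($823M), PeakComm→Band B ($625M), NorthTel→Band F ($767M), Meridian→Band A ($634M); total welfare W = $2849M.
Solara receives Band D at value $823M, so the others get W − 823 = $2026M.
Without Solara: best allocation of the remaining 3 bidders over all 4 bands is PeakComm→Band B ($625M), NorthTel→Band D ($862M), Meridian→Band A ($634M), total $2121M.
VCG payment = (others' best without Solara) − (others' welfare with Solara) = 2121 − 2026 = $95M.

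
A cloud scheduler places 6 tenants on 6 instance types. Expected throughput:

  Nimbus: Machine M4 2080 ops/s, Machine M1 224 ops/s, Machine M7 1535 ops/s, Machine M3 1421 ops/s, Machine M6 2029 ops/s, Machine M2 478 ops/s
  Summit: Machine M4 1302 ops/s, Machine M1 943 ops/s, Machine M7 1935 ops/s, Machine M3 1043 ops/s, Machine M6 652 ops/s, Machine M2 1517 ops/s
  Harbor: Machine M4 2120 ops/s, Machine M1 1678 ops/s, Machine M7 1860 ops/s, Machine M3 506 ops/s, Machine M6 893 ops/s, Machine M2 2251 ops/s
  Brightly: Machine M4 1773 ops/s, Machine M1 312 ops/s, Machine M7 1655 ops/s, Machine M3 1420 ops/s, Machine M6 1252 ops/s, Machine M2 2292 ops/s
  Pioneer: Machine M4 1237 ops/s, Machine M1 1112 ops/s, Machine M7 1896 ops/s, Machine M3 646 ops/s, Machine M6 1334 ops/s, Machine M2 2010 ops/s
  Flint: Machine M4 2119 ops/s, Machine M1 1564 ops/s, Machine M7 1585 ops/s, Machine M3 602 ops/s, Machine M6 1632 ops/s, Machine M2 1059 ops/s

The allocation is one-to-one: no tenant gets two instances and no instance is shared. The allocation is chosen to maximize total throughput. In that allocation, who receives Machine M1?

Harbor receives Machine M1.

Optimal: Nimbus→Machine M6 (2029 ops/s), Summit→Machine M7 (1935 ops/s), Harbor→Machine M1 (1678 ops/s), Brightly→Machine M3 (1420 ops/s), Pioneer→Machine M2 (2010 ops/s), Flint→Machine M4 (2119 ops/s) — total 2029+1935+1678+1420+2010+2119 = 11191 ops/s.
Column-greedy (each instance in turn goes to its best remaining tenant) gives 10666 ops/s, worse by 525.
Every other assignment is strictly worse.
Harbor's own top instance is Machine M2 (2251 ops/s), but forcing Harbor→Machine M2 and reassigning the rest optimally gives only 10866 ops/s — worse by 325.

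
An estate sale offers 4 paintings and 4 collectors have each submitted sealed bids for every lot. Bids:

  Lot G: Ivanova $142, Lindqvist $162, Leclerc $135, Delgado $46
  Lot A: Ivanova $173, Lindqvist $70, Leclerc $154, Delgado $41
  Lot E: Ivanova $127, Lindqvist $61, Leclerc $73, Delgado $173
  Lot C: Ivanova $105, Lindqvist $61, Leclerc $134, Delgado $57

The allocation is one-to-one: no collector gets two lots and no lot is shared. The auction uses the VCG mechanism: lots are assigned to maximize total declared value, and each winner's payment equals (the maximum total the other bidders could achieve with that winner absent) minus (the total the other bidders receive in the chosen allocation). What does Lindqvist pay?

Lindqvist pays $1.

Efficient allocation: Ivanova→Lot A ($173), Lindqvist→Lot G ($162), Leclerc→Lot C ($134), Delgado→Lot E ($173); total welfare W = $642.
Lindqvist receives Lot G at value $162, so the others get W − 162 = $480.
Without Lindqvist: best allocation of the remaining 3 bidders over all 4 lots is Ivanova→Lot A ($173), Leclerc→Lot G ($135), Delgado→Lot E ($173), total $481.
VCG payment = (others' best without Lindqvist) − (others' welfare with Lindqvist) = 481 − 480 = $1.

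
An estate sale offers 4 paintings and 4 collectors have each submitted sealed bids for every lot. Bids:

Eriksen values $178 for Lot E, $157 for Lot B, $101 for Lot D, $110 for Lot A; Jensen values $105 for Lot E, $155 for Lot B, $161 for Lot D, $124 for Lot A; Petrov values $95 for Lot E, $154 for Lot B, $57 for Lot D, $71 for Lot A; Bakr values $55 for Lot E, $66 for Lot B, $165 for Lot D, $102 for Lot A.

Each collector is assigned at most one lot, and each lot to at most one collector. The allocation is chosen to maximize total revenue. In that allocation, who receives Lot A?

Optimal: Eriksen→Lot E ($178), Jensen→Lot A ($124), Petrov→Lot B ($154), Bakr→Lot D ($165) — total 178+124+154+165 = $621.
Column-greedy (each lot in turn goes to its best remaining collector) gives $569, worse by 52.
Next-best assignment: Eriksen→Lot E, Jensen→Lot D, Petrov→Lot B, Bakr→Lot A = $595.
Swapping Petrov↔Bakr (Petrov→Lot D $57, Bakr→Lot B $66) loses 196.
Every other assignment is strictly worse.
Jensen's own top lot is Lot D ($161), but forcing Jensen→Lot D and reassigning the rest optimally gives only $595 — worse by 26.

Jensen receives Lot A.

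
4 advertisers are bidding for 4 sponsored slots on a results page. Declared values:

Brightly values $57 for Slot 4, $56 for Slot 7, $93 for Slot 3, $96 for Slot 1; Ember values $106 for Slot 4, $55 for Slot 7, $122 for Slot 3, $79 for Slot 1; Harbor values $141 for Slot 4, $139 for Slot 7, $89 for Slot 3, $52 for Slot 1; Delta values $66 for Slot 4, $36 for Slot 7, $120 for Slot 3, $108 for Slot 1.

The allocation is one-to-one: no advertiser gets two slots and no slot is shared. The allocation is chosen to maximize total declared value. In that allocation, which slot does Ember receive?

Ember receives Slot 4.

Optimal: Brightly→Slot 1 ($96), Ember→Slot 4 ($106), Harbor→Slot 7 ($139), Delta→Slot 3 ($120) — total 96+106+139+120 = $461.
Column-greedy (each slot in turn goes to its best remaining advertiser) gives $427, worse by 34.
No other one-to-one assignment exceeds $461.
Ember's own top slot is Slot 3 ($122), but forcing Ember→Slot 3 and reassigning the rest optimally gives only $427 — worse by 34.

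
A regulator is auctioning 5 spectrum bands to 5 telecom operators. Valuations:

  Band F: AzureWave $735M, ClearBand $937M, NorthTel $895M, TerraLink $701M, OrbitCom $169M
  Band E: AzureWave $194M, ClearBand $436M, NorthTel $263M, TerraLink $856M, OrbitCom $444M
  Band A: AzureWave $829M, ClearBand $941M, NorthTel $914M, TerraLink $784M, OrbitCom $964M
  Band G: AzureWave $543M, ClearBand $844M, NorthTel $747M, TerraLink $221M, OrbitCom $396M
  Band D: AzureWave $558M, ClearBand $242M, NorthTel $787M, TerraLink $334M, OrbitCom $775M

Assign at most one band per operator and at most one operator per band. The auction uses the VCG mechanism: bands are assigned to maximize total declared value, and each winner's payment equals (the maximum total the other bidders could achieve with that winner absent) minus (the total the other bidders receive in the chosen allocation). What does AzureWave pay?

Efficient allocation: AzureWave→Band A ($829M), ClearBand→Band G ($844M), NorthTel→Band F ($895M), TerraLink→Band E ($856M), OrbitCom→Band D ($775M); total welfare W = $4199M.
AzureWave receives Band A at value $829M, so the others get W − 829 = $3370M.
Without AzureWave: best allocation of the remaining 4 bidders over all 5 bands is ClearBand→Band G ($844M), NorthTel→Band F ($895M), TerraLink→Band E ($856M), OrbitCom→Band A ($964M), total $3559M.
VCG payment = (others' best without AzureWave) − (others' welfare with AzureWave) = 3559 − 3370 = $189M.

AzureWave pays $189M.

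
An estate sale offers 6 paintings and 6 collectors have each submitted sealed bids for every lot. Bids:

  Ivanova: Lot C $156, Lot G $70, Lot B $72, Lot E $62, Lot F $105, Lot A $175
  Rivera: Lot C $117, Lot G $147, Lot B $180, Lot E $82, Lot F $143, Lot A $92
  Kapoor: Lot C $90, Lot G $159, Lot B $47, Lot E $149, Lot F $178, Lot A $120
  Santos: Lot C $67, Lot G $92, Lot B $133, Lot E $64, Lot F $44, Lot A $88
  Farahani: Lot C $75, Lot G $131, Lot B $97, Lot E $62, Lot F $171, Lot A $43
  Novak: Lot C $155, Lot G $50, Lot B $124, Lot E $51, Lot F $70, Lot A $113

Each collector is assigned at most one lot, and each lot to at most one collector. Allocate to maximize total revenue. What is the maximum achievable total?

Max total: $930

Optimal: Ivanova→Lot A ($175), Rivera→Lot G ($147), Kapoor→Lot E ($149), Santos→Lot B ($133), Farahani→Lot F ($171), Novak→Lot C ($155) — total 175+147+149+133+171+155 = $930.
Row-greedy (each collector in turn takes its best remaining lot) gives $751, worse by 179.
Next-best assignment: Ivanova→Lot A, Rivera→Lot B, Kapoor→Lot E, Santos→Lot G, Farahani→Lot F, Novak→Lot C = $922.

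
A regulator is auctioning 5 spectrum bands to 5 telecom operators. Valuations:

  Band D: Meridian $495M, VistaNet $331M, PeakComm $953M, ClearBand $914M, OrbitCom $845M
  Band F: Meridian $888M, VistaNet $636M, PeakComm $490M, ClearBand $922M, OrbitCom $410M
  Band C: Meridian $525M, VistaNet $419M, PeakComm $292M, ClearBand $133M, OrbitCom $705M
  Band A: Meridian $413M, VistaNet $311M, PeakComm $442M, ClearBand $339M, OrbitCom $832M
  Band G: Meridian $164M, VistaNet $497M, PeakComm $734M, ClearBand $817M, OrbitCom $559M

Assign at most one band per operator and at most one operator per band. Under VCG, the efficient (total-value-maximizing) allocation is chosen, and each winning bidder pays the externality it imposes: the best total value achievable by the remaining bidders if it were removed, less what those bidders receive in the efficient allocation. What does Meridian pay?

Efficient allocation: Meridian→Band F ($888M), VistaNet→Band C ($419M), PeakComm→Band D ($953M), ClearBand→Band G ($817M), OrbitCom→Band A ($832M); total welfare W = $3909M.
Meridian receives Band F at value $888M, so the others get W − 888 = $3021M.
Without Meridian: best allocation of the remaining 4 bidders over all 5 bands is VistaNet→Band F ($636M), PeakComm→Band D ($953M), ClearBand→Band G ($817M), OrbitCom→Band A ($832M), total $3238M.
VCG payment = (others' best without Meridian) − (others' welfare with Meridian) = 3238 − 3021 = $217M.

Meridian pays $217M.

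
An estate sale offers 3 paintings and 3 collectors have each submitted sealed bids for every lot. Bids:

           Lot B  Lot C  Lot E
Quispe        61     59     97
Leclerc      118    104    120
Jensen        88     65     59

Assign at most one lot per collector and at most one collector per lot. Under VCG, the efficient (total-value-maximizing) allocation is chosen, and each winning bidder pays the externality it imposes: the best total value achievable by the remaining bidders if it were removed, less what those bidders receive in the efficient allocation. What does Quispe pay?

Efficient allocation: Quispe→Lot E ($97), Leclerc→Lot C ($104), Jensen→Lot B ($88); total welfare W = $289.
Quispe receives Lot E at value $97, so the others get W − 97 = $192.
Without Quispe: best allocation of the remaining 2 bidders over all 3 lots is Leclerc→Lot E ($120), Jensen→Lot B ($88), total $208.
VCG payment = (others' best without Quispe) − (others' welfare with Quispe) = 208 − 192 = $16.

Quispe pays $16.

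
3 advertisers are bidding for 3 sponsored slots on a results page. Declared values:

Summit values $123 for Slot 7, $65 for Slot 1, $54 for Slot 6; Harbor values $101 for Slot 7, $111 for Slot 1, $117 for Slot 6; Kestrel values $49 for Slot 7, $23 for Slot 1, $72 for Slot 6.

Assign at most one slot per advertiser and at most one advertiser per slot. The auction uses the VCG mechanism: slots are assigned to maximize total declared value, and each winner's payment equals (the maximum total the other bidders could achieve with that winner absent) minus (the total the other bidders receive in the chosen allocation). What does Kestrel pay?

Efficient allocation: Summit→Slot 7 ($123), Harbor→Slot 1 ($111), Kestrel→Slot 6 ($72); total welfare W = $306.
Kestrel receives Slot 6 at value $72, so the others get W − 72 = $234.
Without Kestrel: best allocation of the remaining 2 bidders over all 3 slots is Summit→Slot 7 ($123), Harbor→Slot 6 ($117), total $240.
VCG payment = (others' best without Kestrel) − (others' welfare with Kestrel) = 240 − 234 = $6.

Kestrel pays $6.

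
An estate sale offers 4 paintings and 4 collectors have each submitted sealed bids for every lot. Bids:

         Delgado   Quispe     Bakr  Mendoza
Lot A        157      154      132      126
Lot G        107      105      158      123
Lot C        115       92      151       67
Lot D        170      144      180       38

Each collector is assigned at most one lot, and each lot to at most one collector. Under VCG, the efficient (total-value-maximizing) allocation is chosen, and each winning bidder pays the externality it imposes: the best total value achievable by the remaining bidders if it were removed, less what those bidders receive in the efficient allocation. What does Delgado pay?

Delgado pays $29.

Efficient allocation: Delgado→Lot D ($170), Quispe→Lot A ($154), Bakr→Lot C ($151), Mendoza→Lot G ($123); total welfare W = $598.
Delgado receives Lot D at value $170, so the others get W − 170 = $428.
Without Delgado: best allocation of the remaining 3 bidders over all 4 lots is Quispe→Lot A ($154), Bakr→Lot D ($180), Mendoza→Lot G ($123), total $457.
VCG payment = (others' best without Delgado) − (others' welfare with Delgado) = 457 − 428 = $29.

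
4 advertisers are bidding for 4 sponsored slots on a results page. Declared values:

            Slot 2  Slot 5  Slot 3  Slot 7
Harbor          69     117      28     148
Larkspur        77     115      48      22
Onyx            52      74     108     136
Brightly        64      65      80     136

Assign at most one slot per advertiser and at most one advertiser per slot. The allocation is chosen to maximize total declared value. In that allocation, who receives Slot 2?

Optimal: Harbor→Slot 5 ($117), Larkspur→Slot 2 ($77), Onyx→Slot 3 ($108), Brightly→Slot 7 ($136) — total 117+77+108+136 = $438.
Max-entry greedy (repeatedly take the single best remaining cell) gives $435, worse by 3.
Next-best assignment: Harbor→Slot 7, Larkspur→Slot 5, Onyx→Slot 3, Brightly→Slot 2 = $435.
Larkspur's own top slot is Slot 5 ($115), but forcing Larkspur→Slot 5 and reassigning the rest optimally gives only $435 — worse by 3.

Larkspur receives Slot 2.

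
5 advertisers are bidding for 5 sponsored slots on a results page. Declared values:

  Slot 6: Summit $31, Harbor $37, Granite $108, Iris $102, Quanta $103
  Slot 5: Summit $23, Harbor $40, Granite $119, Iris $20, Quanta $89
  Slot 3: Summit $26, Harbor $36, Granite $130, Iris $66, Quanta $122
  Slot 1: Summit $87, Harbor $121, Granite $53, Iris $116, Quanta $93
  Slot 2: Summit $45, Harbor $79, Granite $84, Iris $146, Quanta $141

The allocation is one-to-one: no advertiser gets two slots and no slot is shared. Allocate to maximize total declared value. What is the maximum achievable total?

Optimal: Summit→Slot 6 ($31), Harbor→Slot 1 ($121), Granite→Slot 5 ($119), Iris→Slot 2 ($146), Quanta→Slot 3 ($122) — total 31+121+119+146+122 = $539.
Column-greedy (each slot in turn goes to its best remaining advertiser) gives $429, worse by 110.
Next-best assignment: Summit→Slot 5, Harbor→Slot 1, Granite→Slot 3, Iris→Slot 2, Quanta→Slot 6 = $523.
Swapping Summit↔Harbor (Summit→Slot 1 $87, Harbor→Slot 6 $37) loses 28.

Maximum total: $539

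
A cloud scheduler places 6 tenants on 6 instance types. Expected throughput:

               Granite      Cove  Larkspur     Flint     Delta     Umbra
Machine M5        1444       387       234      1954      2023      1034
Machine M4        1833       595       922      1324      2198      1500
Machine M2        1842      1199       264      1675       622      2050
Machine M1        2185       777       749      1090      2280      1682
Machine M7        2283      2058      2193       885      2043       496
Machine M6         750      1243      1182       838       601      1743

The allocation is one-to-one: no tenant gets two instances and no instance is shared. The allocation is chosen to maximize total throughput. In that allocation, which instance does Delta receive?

Delta receives Machine M4.

This is the linear assignment problem.
Optimal: Granite→Machine M1 (2185 ops/s), Cove→Machine M6 (1243 ops/s), Larkspur→Machine M7 (2193 ops/s), Flint→Machine M5 (1954 ops/s), Delta→Machine M4 (2198 ops/s), Umbra→Machine M2 (2050 ops/s) — total 2185+1243+2193+1954+2198+2050 = 11823 ops/s.
Max-entry greedy (repeatedly take the single best remaining cell) gives 10732 ops/s, worse by 1091.
Delta's own top instance is Machine M1 (2280 ops/s), but forcing Delta→Machine M1 and reassigning the rest optimally gives only 11553 ops/s — worse by 270.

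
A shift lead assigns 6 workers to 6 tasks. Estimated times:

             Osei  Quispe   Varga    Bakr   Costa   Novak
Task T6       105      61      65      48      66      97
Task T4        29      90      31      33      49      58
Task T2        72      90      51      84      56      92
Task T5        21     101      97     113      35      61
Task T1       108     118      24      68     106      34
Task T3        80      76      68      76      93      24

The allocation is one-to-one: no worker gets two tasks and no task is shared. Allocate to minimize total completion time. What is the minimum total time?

Minimum total: 219 min

Optimal: Osei→Task T5 (21 min), Quispe→Task T6 (61 min), Varga→Task T1 (24 min), Bakr→Task T4 (33 min), Costa→Task T2 (56 min), Novak→Task T3 (24 min) — total 21+61+24+33+56+24 = 219 min.
Column-greedy (each task in turn goes to its cheapest remaining worker) gives 273 min, worse by 54.
Checked against all permutations: 219 min is optimal.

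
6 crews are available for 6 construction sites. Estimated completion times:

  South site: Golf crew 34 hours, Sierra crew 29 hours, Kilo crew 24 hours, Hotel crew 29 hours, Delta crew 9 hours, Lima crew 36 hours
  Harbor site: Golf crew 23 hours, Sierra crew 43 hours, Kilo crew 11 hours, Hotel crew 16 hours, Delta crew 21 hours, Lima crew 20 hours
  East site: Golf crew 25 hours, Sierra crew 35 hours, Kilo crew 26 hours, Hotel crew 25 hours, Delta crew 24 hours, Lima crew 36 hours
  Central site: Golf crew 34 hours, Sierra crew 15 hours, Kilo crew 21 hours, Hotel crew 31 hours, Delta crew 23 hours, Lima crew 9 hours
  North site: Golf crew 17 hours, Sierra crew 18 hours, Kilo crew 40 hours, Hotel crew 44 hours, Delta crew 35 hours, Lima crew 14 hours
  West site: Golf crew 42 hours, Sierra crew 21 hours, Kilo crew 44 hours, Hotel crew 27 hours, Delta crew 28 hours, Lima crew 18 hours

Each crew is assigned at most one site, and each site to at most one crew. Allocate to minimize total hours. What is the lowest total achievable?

Min total: 92 hours

This is a one-to-one assignment (minimum-cost bipartite matching).
Optimal: Golf crew→North site (17 hours), Sierra crew→West site (21 hours), Kilo crew→Harbor site (11 hours), Hotel crew→East site (25 hours), Delta crew→South site (9 hours), Lima crew→Central site (9 hours) — total 17+21+11+25+9+9 = 92 hours.
Column-greedy (each site in turn goes to its cheapest remaining crew) gives 99 hours, worse by 7.
Next-best assignment: Golf crew→North site, Sierra crew→Central site, Kilo crew→Harbor site, Hotel crew→East site, Delta crew→South site, Lima crew→West site = 95 hours.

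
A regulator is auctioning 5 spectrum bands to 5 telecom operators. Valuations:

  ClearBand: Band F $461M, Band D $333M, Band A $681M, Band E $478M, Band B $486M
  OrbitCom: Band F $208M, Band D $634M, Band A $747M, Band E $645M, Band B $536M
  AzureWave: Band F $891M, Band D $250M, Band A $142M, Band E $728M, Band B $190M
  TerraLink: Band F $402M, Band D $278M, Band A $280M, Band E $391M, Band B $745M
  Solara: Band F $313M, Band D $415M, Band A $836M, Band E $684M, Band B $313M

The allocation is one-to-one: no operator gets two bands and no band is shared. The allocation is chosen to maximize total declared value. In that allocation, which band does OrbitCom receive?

This is the linear assignment problem.
Optimal: ClearBand→Band A ($681M), OrbitCom→Band D ($634M), AzureWave→Band F ($891M), TerraLink→Band B ($745M), Solara→Band E ($684M) — total 681+634+891+745+684 = $3635M.
Max-entry greedy (repeatedly take the single best remaining cell) gives $3450M, worse by 185.
Next-best assignment: ClearBand→Band E, OrbitCom→Band D, AzureWave→Band F, TerraLink→Band B, Solara→Band A = $3584M.
OrbitCom's own top band is Band A ($747M), but forcing OrbitCom→Band A and reassigning the rest optimally gives only $3400M — worse by 235.

OrbitCom receives Band D.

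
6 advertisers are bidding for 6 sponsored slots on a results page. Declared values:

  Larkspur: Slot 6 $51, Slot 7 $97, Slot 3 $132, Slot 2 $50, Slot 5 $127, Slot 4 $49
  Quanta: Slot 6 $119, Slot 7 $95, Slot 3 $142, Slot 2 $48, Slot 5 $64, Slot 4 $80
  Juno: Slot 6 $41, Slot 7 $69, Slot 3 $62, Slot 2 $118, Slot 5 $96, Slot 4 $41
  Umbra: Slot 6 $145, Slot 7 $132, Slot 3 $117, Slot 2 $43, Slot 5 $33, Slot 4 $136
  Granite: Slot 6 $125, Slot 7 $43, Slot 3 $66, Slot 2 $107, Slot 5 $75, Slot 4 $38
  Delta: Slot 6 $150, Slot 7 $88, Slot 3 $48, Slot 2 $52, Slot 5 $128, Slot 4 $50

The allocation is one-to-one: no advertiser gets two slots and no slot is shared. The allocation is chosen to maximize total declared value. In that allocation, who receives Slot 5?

This is a one-to-one assignment (maximum-weight bipartite matching).
Optimal: Larkspur→Slot 7 ($97), Quanta→Slot 3 ($142), Juno→Slot 2 ($118), Umbra→Slot 4 ($136), Granite→Slot 6 ($125), Delta→Slot 5 ($128) — total 97+142+118+136+125+128 = $746.
Column-greedy (each slot in turn goes to its best remaining advertiser) gives $707, worse by 39.
Delta's own top slot is Slot 6 ($150), but forcing Delta→Slot 6 and reassigning the rest optimally gives only $731 — worse by 15.

Delta receives Slot 5.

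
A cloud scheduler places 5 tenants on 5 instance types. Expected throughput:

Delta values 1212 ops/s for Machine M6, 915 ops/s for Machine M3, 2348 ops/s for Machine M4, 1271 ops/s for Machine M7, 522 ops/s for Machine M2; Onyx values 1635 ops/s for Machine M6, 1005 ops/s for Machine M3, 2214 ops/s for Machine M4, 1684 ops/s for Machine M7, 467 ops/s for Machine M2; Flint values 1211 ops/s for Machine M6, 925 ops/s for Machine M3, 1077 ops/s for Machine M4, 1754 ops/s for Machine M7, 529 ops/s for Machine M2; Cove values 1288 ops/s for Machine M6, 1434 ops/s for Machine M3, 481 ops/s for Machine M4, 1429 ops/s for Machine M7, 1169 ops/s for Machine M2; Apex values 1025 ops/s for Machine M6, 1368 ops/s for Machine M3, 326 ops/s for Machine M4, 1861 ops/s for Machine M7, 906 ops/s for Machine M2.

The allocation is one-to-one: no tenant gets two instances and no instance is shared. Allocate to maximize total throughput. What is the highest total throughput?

Treat this as an assignment problem: match each tenant to one instance.
Optimal: Delta→Machine M4 (2348 ops/s), Onyx→Machine M6 (1635 ops/s), Flint→Machine M7 (1754 ops/s), Cove→Machine M2 (1169 ops/s), Apex→Machine M3 (1368 ops/s) — total 2348+1635+1754+1169+1368 = 8274 ops/s.
Max-entry greedy (repeatedly take the single best remaining cell) gives 7807 ops/s, worse by 467.

Maximum total: 8274 ops/s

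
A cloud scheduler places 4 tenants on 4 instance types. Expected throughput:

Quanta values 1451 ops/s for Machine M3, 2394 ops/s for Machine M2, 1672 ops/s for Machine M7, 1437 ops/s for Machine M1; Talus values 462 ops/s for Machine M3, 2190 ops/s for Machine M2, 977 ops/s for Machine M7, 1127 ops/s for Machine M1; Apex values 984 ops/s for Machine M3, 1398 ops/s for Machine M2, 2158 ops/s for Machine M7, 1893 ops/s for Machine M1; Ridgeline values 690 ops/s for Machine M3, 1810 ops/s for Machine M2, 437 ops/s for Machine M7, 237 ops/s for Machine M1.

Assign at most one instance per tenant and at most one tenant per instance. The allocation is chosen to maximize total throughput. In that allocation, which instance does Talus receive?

Talus receives Machine M1.

Optimal: Quanta→Machine M3 (1451 ops/s), Talus→Machine M1 (1127 ops/s), Apex→Machine M7 (2158 ops/s), Ridgeline→Machine M2 (1810 ops/s) — total 1451+1127+2158+1810 = 6546 ops/s.
Max-entry greedy (repeatedly take the single best remaining cell) gives 6369 ops/s, worse by 177.
Next-best assignment: Quanta→Machine M1, Talus→Machine M2, Apex→Machine M7, Ridgeline→Machine M3 = 6475 ops/s.
Swapping Quanta↔Ridgeline (Quanta→Machine M2 2394 ops/s, Ridgeline→Machine M3 690 ops/s) loses 177.
Talus's own top instance is Machine M2 (2190 ops/s), but forcing Talus→Machine M2 and reassigning the rest optimally gives only 6475 ops/s — worse by 71.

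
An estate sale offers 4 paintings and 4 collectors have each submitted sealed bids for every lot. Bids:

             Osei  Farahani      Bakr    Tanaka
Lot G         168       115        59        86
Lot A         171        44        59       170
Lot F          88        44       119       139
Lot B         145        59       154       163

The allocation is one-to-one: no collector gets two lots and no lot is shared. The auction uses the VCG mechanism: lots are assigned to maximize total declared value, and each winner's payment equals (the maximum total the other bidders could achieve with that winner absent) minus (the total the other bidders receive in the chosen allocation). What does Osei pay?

Osei pays $31.

Efficient allocation: Osei→Lot A ($171), Farahani→Lot G ($115), Bakr→Lot B ($154), Tanaka→Lot F ($139); total welfare W = $579.
Osei receives Lot A at value $171, so the others get W − 171 = $408.
Without Osei: best allocation of the remaining 3 bidders over all 4 lots is Farahani→Lot G ($115), Bakr→Lot B ($154), Tanaka→Lot A ($170), total $439.
VCG payment = (others' best without Osei) − (others' welfare with Osei) = 439 − 408 = $31.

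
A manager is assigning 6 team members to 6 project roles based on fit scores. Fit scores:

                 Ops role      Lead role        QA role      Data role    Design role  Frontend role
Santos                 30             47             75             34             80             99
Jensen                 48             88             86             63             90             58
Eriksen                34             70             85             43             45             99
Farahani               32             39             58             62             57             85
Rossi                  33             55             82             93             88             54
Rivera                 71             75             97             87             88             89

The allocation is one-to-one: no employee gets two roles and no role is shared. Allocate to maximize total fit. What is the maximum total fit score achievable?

This is a one-to-one assignment (maximum-weight bipartite matching).
Optimal: Santos→Design role (80 pts), Jensen→Lead role (88 pts), Eriksen→QA role (85 pts), Farahani→Frontend role (85 pts), Rossi→Data role (93 pts), Rivera→Ops role (71 pts) — total 80+88+85+85+93+71 = 502 pts.
Row-greedy (each employee in turn takes its best remaining role) gives 462 pts, worse by 40.

Max total: 502 pts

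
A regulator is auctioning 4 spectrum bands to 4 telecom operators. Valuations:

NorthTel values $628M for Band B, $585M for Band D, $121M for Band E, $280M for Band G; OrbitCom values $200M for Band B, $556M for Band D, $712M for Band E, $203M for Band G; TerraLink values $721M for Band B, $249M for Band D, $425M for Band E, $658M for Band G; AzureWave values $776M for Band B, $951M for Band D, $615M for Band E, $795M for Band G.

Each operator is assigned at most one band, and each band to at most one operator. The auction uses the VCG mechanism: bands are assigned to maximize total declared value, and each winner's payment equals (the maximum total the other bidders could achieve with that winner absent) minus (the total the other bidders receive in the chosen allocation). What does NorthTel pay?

NorthTel pays $63M.

Efficient allocation: NorthTel→Band B ($628M), OrbitCom→Band E ($712M), TerraLink→Band G ($658M), AzureWave→Band D ($951M); total welfare W = $2949M.
NorthTel receives Band B at value $628M, so the others get W − 628 = $2321M.
Without NorthTel: best allocation of the remaining 3 bidders over all 4 bands is OrbitCom→Band E ($712M), TerraLink→Band B ($721M), AzureWave→Band D ($951M), total $2384M.
VCG payment = (others' best without NorthTel) − (others' welfare with NorthTel) = 2384 − 2321 = $63M.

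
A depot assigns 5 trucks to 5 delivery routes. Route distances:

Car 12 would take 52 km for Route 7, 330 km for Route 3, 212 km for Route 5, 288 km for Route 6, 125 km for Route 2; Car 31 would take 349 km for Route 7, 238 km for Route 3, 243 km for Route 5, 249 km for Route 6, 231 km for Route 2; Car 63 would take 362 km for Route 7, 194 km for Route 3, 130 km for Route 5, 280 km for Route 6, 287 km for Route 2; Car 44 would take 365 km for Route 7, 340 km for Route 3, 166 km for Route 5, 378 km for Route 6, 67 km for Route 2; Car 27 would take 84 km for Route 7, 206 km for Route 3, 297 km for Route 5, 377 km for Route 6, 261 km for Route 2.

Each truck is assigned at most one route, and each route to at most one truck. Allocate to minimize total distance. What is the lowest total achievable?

Min total: 704 km

Optimal: Car 12→Route 7 (52 km), Car 31→Route 6 (249 km), Car 63→Route 5 (130 km), Car 44→Route 2 (67 km), Car 27→Route 3 (206 km) — total 52+249+130+67+206 = 704 km.
Row-greedy (each truck in turn takes its cheapest remaining route) gives 1130 km, worse by 426.
Next-best assignment: Car 12→Route 5, Car 31→Route 6, Car 63→Route 3, Car 44→Route 2, Car 27→Route 7 = 806 km.
Checked against all permutations: 704 km is optimal.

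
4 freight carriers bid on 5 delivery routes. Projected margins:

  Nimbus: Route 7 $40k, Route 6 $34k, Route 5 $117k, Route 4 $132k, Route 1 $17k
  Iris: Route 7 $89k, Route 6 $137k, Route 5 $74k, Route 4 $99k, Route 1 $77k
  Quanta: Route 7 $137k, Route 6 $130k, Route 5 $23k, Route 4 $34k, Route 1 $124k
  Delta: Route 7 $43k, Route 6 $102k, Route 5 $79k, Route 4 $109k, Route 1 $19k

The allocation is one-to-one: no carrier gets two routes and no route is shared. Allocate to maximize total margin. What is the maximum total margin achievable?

Max total: $500k

Optimal: Nimbus→Route 5 ($117k), Iris→Route 6 ($137k), Quanta→Route 7 ($137k), Delta→Route 4 ($109k) — total 117+137+137+109 = $500k.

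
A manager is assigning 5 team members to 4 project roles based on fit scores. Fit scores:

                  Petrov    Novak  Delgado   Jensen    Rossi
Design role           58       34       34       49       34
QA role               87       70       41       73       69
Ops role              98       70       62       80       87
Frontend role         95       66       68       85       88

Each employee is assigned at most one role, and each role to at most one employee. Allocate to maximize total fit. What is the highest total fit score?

Optimal: Jensen→Design role (49 pts), Novak→QA role (70 pts), Petrov→Ops role (98 pts), Rossi→Frontend role (88 pts) — total 49+70+98+88 = 305 pts.
Next-best assignment: Jensen→Design role, Novak→QA role, Rossi→Ops role, Petrov→Frontend role = 301 pts.

Maximum total: 305 pts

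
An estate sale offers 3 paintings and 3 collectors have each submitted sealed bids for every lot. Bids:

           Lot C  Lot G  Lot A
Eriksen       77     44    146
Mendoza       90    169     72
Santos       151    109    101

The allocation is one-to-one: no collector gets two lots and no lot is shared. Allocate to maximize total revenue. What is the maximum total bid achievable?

Maximum total: $466

Treat this as an assignment problem: match each collector to one lot.
Optimal: Eriksen→Lot A ($146), Mendoza→Lot G ($169), Santos→Lot C ($151) — total 146+169+151 = $466.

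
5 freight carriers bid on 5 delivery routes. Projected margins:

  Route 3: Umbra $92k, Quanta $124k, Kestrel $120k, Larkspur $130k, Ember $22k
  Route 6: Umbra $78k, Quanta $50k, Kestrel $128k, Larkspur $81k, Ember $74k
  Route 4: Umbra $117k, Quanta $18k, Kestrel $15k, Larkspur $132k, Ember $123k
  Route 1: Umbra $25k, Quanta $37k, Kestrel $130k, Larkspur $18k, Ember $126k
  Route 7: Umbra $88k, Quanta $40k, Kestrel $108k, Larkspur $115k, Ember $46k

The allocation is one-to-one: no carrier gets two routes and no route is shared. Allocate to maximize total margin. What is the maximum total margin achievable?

Max total: $610k

Optimal: Umbra→Route 4 ($117k), Quanta→Route 3 ($124k), Kestrel→Route 6 ($128k), Larkspur→Route 7 ($115k), Ember→Route 1 ($126k) — total 117+124+128+115+126 = $610k.
Max-entry greedy (repeatedly take the single best remaining cell) gives $548k, worse by 62.
Next-best assignment: Umbra→Route 7, Quanta→Route 3, Kestrel→Route 6, Larkspur→Route 4, Ember→Route 1 = $598k.
Checked against all permutations: $610k is optimal.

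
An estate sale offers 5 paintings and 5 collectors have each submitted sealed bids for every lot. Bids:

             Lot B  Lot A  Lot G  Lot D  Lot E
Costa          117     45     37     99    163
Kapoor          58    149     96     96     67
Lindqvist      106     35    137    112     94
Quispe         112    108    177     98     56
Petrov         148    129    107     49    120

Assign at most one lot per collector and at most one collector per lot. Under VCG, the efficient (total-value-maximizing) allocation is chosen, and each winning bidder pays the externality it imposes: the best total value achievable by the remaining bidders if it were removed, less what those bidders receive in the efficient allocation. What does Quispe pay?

Quispe pays $25.

Efficient allocation: Costa→Lot E ($163), Kapoor→Lot A ($149), Lindqvist→Lot D ($112), Quispe→Lot G ($177), Petrov→Lot B ($148); total welfare W = $749.
Quispe receives Lot G at value $177, so the others get W − 177 = $572.
Without Quispe: best allocation of the remaining 4 bidders over all 5 lots is Costa→Lot E ($163), Kapoor→Lot A ($149), Lindqvist→Lot G ($137), Petrov→Lot B ($148), total $597.
VCG payment = (others' best without Quispe) − (others' welfare with Quispe) = 597 − 572 = $25.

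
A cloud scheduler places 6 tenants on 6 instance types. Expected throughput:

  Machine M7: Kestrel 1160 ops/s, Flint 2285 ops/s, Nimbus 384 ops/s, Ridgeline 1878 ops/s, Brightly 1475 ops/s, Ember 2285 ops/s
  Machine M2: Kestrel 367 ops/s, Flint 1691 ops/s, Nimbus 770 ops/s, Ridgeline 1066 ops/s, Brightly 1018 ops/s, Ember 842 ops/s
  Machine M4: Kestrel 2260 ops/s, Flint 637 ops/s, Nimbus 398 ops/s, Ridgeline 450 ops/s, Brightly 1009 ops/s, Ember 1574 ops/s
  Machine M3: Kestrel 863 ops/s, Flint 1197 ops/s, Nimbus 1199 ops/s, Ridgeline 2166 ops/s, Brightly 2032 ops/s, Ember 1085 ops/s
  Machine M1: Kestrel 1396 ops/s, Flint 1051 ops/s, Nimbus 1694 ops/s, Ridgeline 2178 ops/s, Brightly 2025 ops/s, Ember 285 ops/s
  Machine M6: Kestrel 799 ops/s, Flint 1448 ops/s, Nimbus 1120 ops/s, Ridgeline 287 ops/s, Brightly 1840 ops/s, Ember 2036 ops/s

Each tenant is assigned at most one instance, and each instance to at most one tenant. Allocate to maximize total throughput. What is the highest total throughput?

This is a one-to-one assignment (maximum-weight bipartite matching).
Optimal: Kestrel→Machine M4 (2260 ops/s), Flint→Machine M2 (1691 ops/s), Nimbus→Machine M1 (1694 ops/s), Ridgeline→Machine M3 (2166 ops/s), Brightly→Machine M6 (1840 ops/s), Ember→Machine M7 (2285 ops/s) — total 2260+1691+1694+2166+1840+2285 = 11936 ops/s.
Column-greedy (each instance in turn goes to its best remaining tenant) gives 11373 ops/s, worse by 563.
Next-best assignment: Kestrel→Machine M4, Flint→Machine M2, Nimbus→Machine M1, Ridgeline→Machine M7, Brightly→Machine M3, Ember→Machine M6 = 11591 ops/s.
Swapping Nimbus↔Ridgeline (Nimbus→Machine M3 1199 ops/s, Ridgeline→Machine M1 2178 ops/s) loses 483.

Maximum total: 11936 ops/s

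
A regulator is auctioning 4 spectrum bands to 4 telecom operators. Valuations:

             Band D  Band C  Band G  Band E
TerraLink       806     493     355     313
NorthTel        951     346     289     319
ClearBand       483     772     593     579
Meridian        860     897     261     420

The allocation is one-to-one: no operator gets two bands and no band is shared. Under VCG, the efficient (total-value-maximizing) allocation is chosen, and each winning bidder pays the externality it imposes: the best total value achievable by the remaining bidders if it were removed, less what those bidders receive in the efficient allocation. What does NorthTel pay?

NorthTel pays $465M.

Efficient allocation: TerraLink→Band G ($355M), NorthTel→Band D ($951M), ClearBand→Band E ($579M), Meridian→Band C ($897M); total welfare W = $2782M.
NorthTel receives Band D at value $951M, so the others get W − 951 = $1831M.
Without NorthTel: best allocation of the remaining 3 bidders over all 4 bands is TerraLink→Band D ($806M), ClearBand→Band G ($593M), Meridian→Band C ($897M), total $2296M.
VCG payment = (others' best without NorthTel) − (others' welfare with NorthTel) = 2296 − 1831 = $465M.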